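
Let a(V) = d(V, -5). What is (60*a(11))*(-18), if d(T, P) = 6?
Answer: -6480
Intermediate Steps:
a(V) = 6
(60*a(11))*(-18) = (60*6)*(-18) = 360*(-18) = -6480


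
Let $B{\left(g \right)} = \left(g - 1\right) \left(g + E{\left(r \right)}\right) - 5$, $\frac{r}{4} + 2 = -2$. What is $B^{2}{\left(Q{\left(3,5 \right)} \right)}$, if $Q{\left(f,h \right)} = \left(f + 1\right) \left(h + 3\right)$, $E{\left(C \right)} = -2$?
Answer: $855625$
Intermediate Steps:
$r = -16$ ($r = -8 + 4 \left(-2\right) = -8 - 8 = -16$)
$Q{\left(f,h \right)} = \left(1 + f\right) \left(3 + h\right)$
$B{\left(g \right)} = -5 + \left(-1 + g\right) \left(-2 + g\right)$ ($B{\left(g \right)} = \left(g - 1\right) \left(g - 2\right) - 5 = \left(-1 + g\right) \left(-2 + g\right) - 5 = -5 + \left(-1 + g\right) \left(-2 + g\right)$)
$B^{2}{\left(Q{\left(3,5 \right)} \right)} = \left(-3 + \left(3 + 5 + 3 \cdot 3 + 3 \cdot 5\right)^{2} - 3 \left(3 + 5 + 3 \cdot 3 + 3 \cdot 5\right)\right)^{2} = \left(-3 + \left(3 + 5 + 9 + 15\right)^{2} - 3 \left(3 + 5 + 9 + 15\right)\right)^{2} = \left(-3 + 32^{2} - 96\right)^{2} = \left(-3 + 1024 - 96\right)^{2} = 925^{2} = 855625$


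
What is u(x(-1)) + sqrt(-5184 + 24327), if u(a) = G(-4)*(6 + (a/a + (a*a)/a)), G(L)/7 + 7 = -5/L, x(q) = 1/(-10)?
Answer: -11109/40 + 3*sqrt(2127) ≈ -139.37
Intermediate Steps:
x(q) = -1/10
G(L) = -49 - 35/L (G(L) = -49 + 7*(-5/L) = -49 - 35/L)
u(a) = -1127/4 - 161*a/4 (u(a) = (-49 - 35/(-4))*(6 + (a/a + (a*a)/a)) = (-49 - 35*(-1/4))*(6 + (1 + a**2/a)) = (-49 + 35/4)*(6 + (1 + a)) = -161*(7 + a)/4 = -1127/4 - 161*a/4)
u(x(-1)) + sqrt(-5184 + 24327) = (-1127/4 - 161/4*(-1/10)) + sqrt(-5184 + 24327) = (-1127/4 + 161/40) + sqrt(19143) = -11109/40 + 3*sqrt(2127)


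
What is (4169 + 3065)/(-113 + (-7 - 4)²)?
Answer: 3617/4 ≈ 904.25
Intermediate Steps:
(4169 + 3065)/(-113 + (-7 - 4)²) = 7234/(-113 + (-11)²) = 7234/(-113 + 121) = 7234/8 = 7234*(⅛) = 3617/4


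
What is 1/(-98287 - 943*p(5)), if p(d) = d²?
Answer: -1/121862 ≈ -8.2060e-6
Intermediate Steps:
1/(-98287 - 943*p(5)) = 1/(-98287 - 943*5²) = 1/(-98287 - 943*25) = 1/(-98287 - 23575) = 1/(-121862) = -1/121862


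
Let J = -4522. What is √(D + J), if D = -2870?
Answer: 4*I*√462 ≈ 85.977*I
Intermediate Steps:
√(D + J) = √(-2870 - 4522) = √(-7392) = 4*I*√462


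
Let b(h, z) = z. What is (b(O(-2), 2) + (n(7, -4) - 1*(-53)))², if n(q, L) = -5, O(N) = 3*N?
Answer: 2500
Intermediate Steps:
(b(O(-2), 2) + (n(7, -4) - 1*(-53)))² = (2 + (-5 - 1*(-53)))² = (2 + (-5 + 53))² = (2 + 48)² = 50² = 2500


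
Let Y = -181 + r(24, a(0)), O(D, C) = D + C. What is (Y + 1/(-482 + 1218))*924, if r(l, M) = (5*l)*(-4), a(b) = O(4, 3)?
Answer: -112380345/184 ≈ -6.1076e+5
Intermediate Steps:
O(D, C) = C + D
a(b) = 7 (a(b) = 3 + 4 = 7)
r(l, M) = -20*l
Y = -661 (Y = -181 - 20*24 = -181 - 480 = -661)
(Y + 1/(-482 + 1218))*924 = (-661 + 1/(-482 + 1218))*924 = (-661 + 1/736)*924 = -486495/736*924 = -112380345/184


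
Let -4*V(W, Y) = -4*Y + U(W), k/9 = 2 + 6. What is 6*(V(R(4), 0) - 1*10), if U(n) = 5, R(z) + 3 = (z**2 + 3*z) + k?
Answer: -135/2 ≈ -67.500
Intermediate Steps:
k = 72 (k = 9*(2 + 6) = 9*8 = 72)
R(z) = 69 + z**2 + 3*z (R(z) = -3 + ((z**2 + 3*z) + 72) = -3 + (72 + z**2 + 3*z) = 69 + z**2 + 3*z)
V(W, Y) = -5/4 + Y (V(W, Y) = -(-4*Y + 5)/4 = -(5 - 4*Y)/4 = -5/4 + Y)
6*(V(R(4), 0) - 1*10) = 6*((-5/4 + 0) - 1*10) = 6*(-5/4 - 10) = 6*(-45/4) = -135/2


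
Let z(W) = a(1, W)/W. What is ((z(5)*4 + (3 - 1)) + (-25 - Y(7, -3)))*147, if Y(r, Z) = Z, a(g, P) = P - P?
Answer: -2940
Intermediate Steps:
a(g, P) = 0
z(W) = 0 (z(W) = 0/W = 0)
((z(5)*4 + (3 - 1)) + (-25 - Y(7, -3)))*147 = ((0*4 + (3 - 1)) + (-25 - 1*(-3)))*147 = ((0 + 2) + (-25 + 3))*147 = (2 - 22)*147 = -20*147 = -2940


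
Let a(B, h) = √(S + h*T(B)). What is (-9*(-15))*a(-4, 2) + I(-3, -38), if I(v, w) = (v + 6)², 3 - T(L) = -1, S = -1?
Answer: 9 + 135*√7 ≈ 366.18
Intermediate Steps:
T(L) = 4 (T(L) = 3 - 1*(-1) = 3 + 1 = 4)
a(B, h) = √(-1 + 4*h) (a(B, h) = √(-1 + h*4) = √(-1 + 4*h))
I(v, w) = (6 + v)²
(-9*(-15))*a(-4, 2) + I(-3, -38) = (-9*(-15))*√(-1 + 4*2) + (6 - 3)² = 135*√(-1 + 8) + 3² = 135*√7 + 9 = 9 + 135*√7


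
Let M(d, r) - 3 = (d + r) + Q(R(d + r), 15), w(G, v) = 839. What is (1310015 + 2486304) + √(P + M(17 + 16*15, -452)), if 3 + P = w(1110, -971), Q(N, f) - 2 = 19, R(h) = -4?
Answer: 3796319 + √665 ≈ 3.7963e+6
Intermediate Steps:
Q(N, f) = 21 (Q(N, f) = 2 + 19 = 21)
P = 836 (P = -3 + 839 = 836)
M(d, r) = 24 + d + r (M(d, r) = 3 + ((d + r) + 21) = 3 + (21 + d + r) = 24 + d + r)
(1310015 + 2486304) + √(P + M(17 + 16*15, -452)) = (1310015 + 2486304) + √(836 + (24 + (17 + 16*15) - 452)) = 3796319 + √(836 + (24 + (17 + 240) - 452)) = 3796319 + √(836 + (24 + 257 - 452)) = 3796319 + √(836 - 171) = 3796319 + √665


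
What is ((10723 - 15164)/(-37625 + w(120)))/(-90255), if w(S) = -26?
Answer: -4441/3398191005 ≈ -1.3069e-6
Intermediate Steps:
((10723 - 15164)/(-37625 + w(120)))/(-90255) = ((10723 - 15164)/(-37625 - 26))/(-90255) = -4441/(-37651)*(-1/90255) = -4441*(-1/37651)*(-1/90255) = (4441/37651)*(-1/90255) = -4441/3398191005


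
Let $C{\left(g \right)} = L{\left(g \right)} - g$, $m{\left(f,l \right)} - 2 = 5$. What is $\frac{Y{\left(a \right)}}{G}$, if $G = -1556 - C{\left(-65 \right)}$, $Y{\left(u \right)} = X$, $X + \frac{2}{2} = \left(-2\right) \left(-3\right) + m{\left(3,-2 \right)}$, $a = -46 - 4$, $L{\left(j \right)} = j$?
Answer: $- \frac{3}{389} \approx -0.0077121$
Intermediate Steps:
$m{\left(f,l \right)} = 7$ ($m{\left(f,l \right)} = 2 + 5 = 7$)
$a = -50$ ($a = -46 - 4 = -50$)
$C{\left(g \right)} = 0$ ($C{\left(g \right)} = g - g = 0$)
$X = 12$ ($X = -1 + \left(\left(-2\right) \left(-3\right) + 7\right) = -1 + \left(6 + 7\right) = -1 + 13 = 12$)
$Y{\left(u \right)} = 12$
$G = -1556$ ($G = -1556 - 0 = -1556 + 0 = -1556$)
$\frac{Y{\left(a \right)}}{G} = \frac{12}{-1556} = 12 \left(- \frac{1}{1556}\right) = - \frac{3}{389}$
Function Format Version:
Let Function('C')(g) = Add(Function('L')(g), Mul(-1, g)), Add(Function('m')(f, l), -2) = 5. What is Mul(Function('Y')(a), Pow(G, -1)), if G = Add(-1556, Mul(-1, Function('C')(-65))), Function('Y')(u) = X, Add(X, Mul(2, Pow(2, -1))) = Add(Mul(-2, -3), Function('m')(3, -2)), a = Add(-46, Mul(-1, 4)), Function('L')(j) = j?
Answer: Rational(-3, 389) ≈ -0.0077121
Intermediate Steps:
Function('m')(f, l) = 7 (Function('m')(f, l) = Add(2, 5) = 7)
a = -50 (a = Add(-46, -4) = -50)
Function('C')(g) = 0 (Function('C')(g) = Add(g, Mul(-1, g)) = 0)
X = 12 (X = Add(-1, Add(Mul(-2, -3), 7)) = Add(-1, Add(6, 7)) = Add(-1, 13) = 12)
Function('Y')(u) = 12
G = -1556 (G = Add(-1556, Mul(-1, 0)) = Add(-1556, 0) = -1556)
Mul(Function('Y')(a), Pow(G, -1)) = Mul(12, Pow(-1556, -1)) = Mul(12, Rational(-1, 1556)) = Rational(-3, 389)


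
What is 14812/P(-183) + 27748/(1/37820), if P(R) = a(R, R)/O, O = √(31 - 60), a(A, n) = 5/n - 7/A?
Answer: 1049429360 + 1355298*I*√29 ≈ 1.0494e+9 + 7.2985e+6*I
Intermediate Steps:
a(A, n) = -7/A + 5/n
O = I*√29 (O = √(-29) = I*√29 ≈ 5.3852*I)
P(R) = 2*I*√29/(29*R) (P(R) = (-7/R + 5/R)/((I*√29)) = (-2/R)*(-I*√29/29) = 2*I*√29/(29*R))
14812/P(-183) + 27748/(1/37820) = 14812/(((2/29)*I*√29/(-183))) + 27748/(1/37820) = 14812/(((2/29)*I*√29*(-1/183))) + 27748/(1/37820) = 14812/((-2*I*√29/5307)) + 27748*37820 = 14812*(183*I*√29/2) + 1049429360 = 1355298*I*√29 + 1049429360 = 1049429360 + 1355298*I*√29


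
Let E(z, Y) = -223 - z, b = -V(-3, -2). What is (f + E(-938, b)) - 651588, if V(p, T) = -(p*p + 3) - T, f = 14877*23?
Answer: -308702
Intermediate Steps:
f = 342171
V(p, T) = -3 - T - p**2 (V(p, T) = -(p**2 + 3) - T = -(3 + p**2) - T = (-3 - p**2) - T = -3 - T - p**2)
b = 10 (b = -(-3 - 1*(-2) - 1*(-3)**2) = -(-3 + 2 - 1*9) = -(-3 + 2 - 9) = -1*(-10) = 10)
(f + E(-938, b)) - 651588 = (342171 + (-223 - 1*(-938))) - 651588 = (342171 + (-223 + 938)) - 651588 = (342171 + 715) - 651588 = 342886 - 651588 = -308702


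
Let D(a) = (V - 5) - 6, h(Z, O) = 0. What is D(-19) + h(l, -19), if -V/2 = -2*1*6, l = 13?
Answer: 13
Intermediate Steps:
V = 24 (V = -2*(-2*1)*6 = -(-4)*6 = -2*(-12) = 24)
D(a) = 13 (D(a) = (24 - 5) - 6 = 19 - 6 = 13)
D(-19) + h(l, -19) = 13 + 0 = 13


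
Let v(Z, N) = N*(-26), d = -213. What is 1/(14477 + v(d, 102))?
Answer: 1/11825 ≈ 8.4567e-5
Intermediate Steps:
v(Z, N) = -26*N
1/(14477 + v(d, 102)) = 1/(14477 - 26*102) = 1/(14477 - 2652) = 1/11825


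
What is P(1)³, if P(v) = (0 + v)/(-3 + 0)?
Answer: -1/27 ≈ -0.037037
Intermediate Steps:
P(v) = -v/3 (P(v) = v/(-3) = v*(-⅓) = -v/3)
P(1)³ = (-⅓*1)³ = (-⅓)³ = -1/27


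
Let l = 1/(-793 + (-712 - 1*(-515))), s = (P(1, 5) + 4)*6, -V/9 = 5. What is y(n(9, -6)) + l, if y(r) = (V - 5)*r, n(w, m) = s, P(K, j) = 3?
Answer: -2079001/990 ≈ -2100.0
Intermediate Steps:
V = -45 (V = -9*5 = -45)
s = 42 (s = (3 + 4)*6 = 7*6 = 42)
n(w, m) = 42
y(r) = -50*r (y(r) = (-45 - 5)*r = -50*r)
l = -1/990 (l = 1/(-793 + (-712 + 515)) = 1/(-793 - 197) = 1/(-990) = -1/990 ≈ -0.0010101)
y(n(9, -6)) + l = -50*42 - 1/990 = -2100 - 1/990 = -2079001/990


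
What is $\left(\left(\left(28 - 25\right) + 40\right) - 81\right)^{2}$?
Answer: $1444$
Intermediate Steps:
$\left(\left(\left(28 - 25\right) + 40\right) - 81\right)^{2} = \left(\left(3 + 40\right) - 81\right)^{2} = \left(43 - 81\right)^{2} = \left(-38\right)^{2} = 1444$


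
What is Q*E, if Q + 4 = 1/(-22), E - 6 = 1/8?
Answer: -4361/176 ≈ -24.778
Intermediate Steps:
E = 49/8 (E = 6 + 1/8 = 6 + ⅛ = 49/8 ≈ 6.1250)
Q = -89/22 (Q = -4 + 1/(-22) = -4 - 1/22 = -89/22 ≈ -4.0455)
Q*E = -89/22*49/8 = -4361/176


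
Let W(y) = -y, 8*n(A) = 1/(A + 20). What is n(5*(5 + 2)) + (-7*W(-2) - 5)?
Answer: -8359/440 ≈ -18.998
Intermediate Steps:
n(A) = 1/(8*(20 + A)) (n(A) = 1/(8*(A + 20)) = 1/(8*(20 + A)))
n(5*(5 + 2)) + (-7*W(-2) - 5) = 1/(8*(20 + 5*(5 + 2))) + (-(-7)*(-2) - 5) = 1/(8*(20 + 5*7)) + (-7*2 - 5) = 1/(8*(20 + 35)) + (-14 - 5) = (⅛)/55 - 19 = (⅛)*(1/55) - 19 = 1/440 - 19 = -8359/440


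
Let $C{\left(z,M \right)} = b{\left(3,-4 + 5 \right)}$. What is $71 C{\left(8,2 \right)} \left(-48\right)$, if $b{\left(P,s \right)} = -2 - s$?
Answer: $10224$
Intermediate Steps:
$C{\left(z,M \right)} = -3$ ($C{\left(z,M \right)} = -2 - \left(-4 + 5\right) = -2 - 1 = -3$)
$71 C{\left(8,2 \right)} \left(-48\right) = 71 \left(-3\right) \left(-48\right) = \left(-213\right) \left(-48\right) = 10224$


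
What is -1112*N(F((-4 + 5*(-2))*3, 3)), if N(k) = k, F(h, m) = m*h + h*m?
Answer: 280224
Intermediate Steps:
F(h, m) = 2*h*m (F(h, m) = h*m + h*m = 2*h*m)
-1112*N(F((-4 + 5*(-2))*3, 3)) = -2224*(-4 + 5*(-2))*3*3 = -2224*(-4 - 10)*3*3 = -2224*(-14*3)*3 = -2224*(-42)*3 = -1112*(-252) = 280224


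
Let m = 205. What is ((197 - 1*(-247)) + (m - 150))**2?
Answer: 249001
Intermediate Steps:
((197 - 1*(-247)) + (m - 150))**2 = ((197 - 1*(-247)) + (205 - 150))**2 = ((197 + 247) + 55)**2 = (444 + 55)**2 = 499**2 = 249001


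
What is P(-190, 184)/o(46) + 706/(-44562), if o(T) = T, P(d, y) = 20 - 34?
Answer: -164086/512463 ≈ -0.32019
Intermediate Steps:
P(d, y) = -14
P(-190, 184)/o(46) + 706/(-44562) = -14/46 + 706/(-44562) = -14*1/46 + 706*(-1/44562) = -7/23 - 353/22281 = -164086/512463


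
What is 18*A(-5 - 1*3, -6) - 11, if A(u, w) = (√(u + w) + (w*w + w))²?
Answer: 15937 + 1080*I*√14 ≈ 15937.0 + 4041.0*I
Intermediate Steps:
A(u, w) = (w + w² + √(u + w))² (A(u, w) = (√(u + w) + (w² + w))² = (√(u + w) + (w + w²))² = (w + w² + √(u + w))²)
18*A(-5 - 1*3, -6) - 11 = 18*(-6 + (-6)² + √((-5 - 1*3) - 6))² - 11 = 18*(-6 + 36 + √((-5 - 3) - 6))² - 11 = 18*(-6 + 36 + √(-8 - 6))² - 11 = 18*(-6 + 36 + √(-14))² - 11 = 18*(-6 + 36 + I*√14)² - 11 = 18*(30 + I*√14)² - 11 = -11 + 18*(30 + I*√14)²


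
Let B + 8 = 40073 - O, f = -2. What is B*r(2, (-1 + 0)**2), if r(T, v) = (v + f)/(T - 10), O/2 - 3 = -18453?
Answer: 76965/8 ≈ 9620.6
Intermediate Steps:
O = -36900 (O = 6 + 2*(-18453) = 6 - 36906 = -36900)
r(T, v) = (-2 + v)/(-10 + T) (r(T, v) = (v - 2)/(T - 10) = (-2 + v)/(-10 + T))
B = 76965 (B = -8 + (40073 - 1*(-36900)) = -8 + (40073 + 36900) = -8 + 76973 = 76965)
B*r(2, (-1 + 0)**2) = 76965*((-2 + (-1 + 0)**2)/(-10 + 2)) = 76965*((-2 + (-1)**2)/(-8)) = 76965*(-(-2 + 1)/8) = 76965*(-1/8*(-1)) = 76965*(1/8) = 76965/8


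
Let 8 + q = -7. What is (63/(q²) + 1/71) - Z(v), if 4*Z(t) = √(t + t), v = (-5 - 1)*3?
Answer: 522/1775 - 3*I/2 ≈ 0.29408 - 1.5*I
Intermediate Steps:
q = -15 (q = -8 - 7 = -15)
v = -18 (v = -6*3 = -18)
Z(t) = √2*√t/4 (Z(t) = √(t + t)/4 = √(2*t)/4 = (√2*√t)/4 = √2*√t/4)
(63/(q²) + 1/71) - Z(v) = (63/((-15)²) + 1/71) - √2*√(-18)/4 = (63/225 + 1*(1/71)) - √2*3*I*√2/4 = (63*(1/225) + 1/71) - 3*I/2 = (7/25 + 1/71) - 3*I/2 = 522/1775 - 3*I/2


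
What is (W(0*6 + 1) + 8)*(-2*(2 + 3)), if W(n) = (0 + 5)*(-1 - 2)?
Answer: 70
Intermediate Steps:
W(n) = -15 (W(n) = 5*(-3) = -15)
(W(0*6 + 1) + 8)*(-2*(2 + 3)) = (-15 + 8)*(-2*(2 + 3)) = -(-14)*5 = -7*(-10) = 70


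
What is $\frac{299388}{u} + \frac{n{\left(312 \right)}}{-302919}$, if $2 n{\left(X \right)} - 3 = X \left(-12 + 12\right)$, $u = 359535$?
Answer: $\frac{20153283171}{24202218370} \approx 0.8327$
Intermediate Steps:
$n{\left(X \right)} = \frac{3}{2}$ ($n{\left(X \right)} = \frac{3}{2} + \frac{X \left(-12 + 12\right)}{2} = \frac{3}{2} + \frac{X 0}{2} = \frac{3}{2} + \frac{1}{2} \cdot 0 = \frac{3}{2} + 0 = \frac{3}{2}$)
$\frac{299388}{u} + \frac{n{\left(312 \right)}}{-302919} = \frac{299388}{359535} + \frac{3}{2 \left(-302919\right)} = 299388 \cdot \frac{1}{359535} + \frac{3}{2} \left(- \frac{1}{302919}\right) = \frac{99796}{119845} - \frac{1}{201946} = \frac{20153283171}{24202218370}$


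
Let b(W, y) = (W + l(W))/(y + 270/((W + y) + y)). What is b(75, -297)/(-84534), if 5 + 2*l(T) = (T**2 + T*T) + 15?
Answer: 140995/621578502 ≈ 0.00022683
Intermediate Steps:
l(T) = 5 + T**2 (l(T) = -5/2 + ((T**2 + T*T) + 15)/2 = -5/2 + ((T**2 + T**2) + 15)/2 = -5/2 + (2*T**2 + 15)/2 = -5/2 + (15 + 2*T**2)/2 = -5/2 + (15/2 + T**2) = 5 + T**2)
b(W, y) = (5 + W + W**2)/(y + 270/(W + 2*y)) (b(W, y) = (W + (5 + W**2))/(y + 270/((W + y) + y)) = (5 + W + W**2)/(y + 270/(W + 2*y)))
b(75, -297)/(-84534) = ((75**2 + 75*(5 + 75**2) + 2*75*(-297) + 2*(-297)*(5 + 75**2))/(270 + 2*(-297)**2 + 75*(-297)))/(-84534) = ((5625 + 75*(5 + 5625) - 44550 + 2*(-297)*(5 + 5625))/(270 + 2*88209 - 22275))*(-1/84534) = ((5625 + 75*5630 - 44550 + 2*(-297)*5630)/(270 + 176418 - 22275))*(-1/84534) = ((5625 + 422250 - 44550 - 3344220)/154413)*(-1/84534) = ((1/154413)*(-2960895))*(-1/84534) = -140995/7353*(-1/84534) = 140995/621578502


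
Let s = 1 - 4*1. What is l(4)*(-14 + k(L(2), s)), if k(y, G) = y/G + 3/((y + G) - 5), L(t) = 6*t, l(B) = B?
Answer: -69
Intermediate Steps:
s = -3 (s = 1 - 4 = -3)
k(y, G) = 3/(-5 + G + y) + y/G (k(y, G) = y/G + 3/((G + y) - 5) = y/G + 3/(-5 + G + y) = 3/(-5 + G + y) + y/G)
l(4)*(-14 + k(L(2), s)) = 4*(-14 + ((6*2)² - 30*2 + 3*(-3) - 18*2)/((-3)*(-5 - 3 + 6*2))) = 4*(-14 - (12² - 5*12 - 9 - 3*12)/(3*(-5 - 3 + 12))) = 4*(-14 - ⅓*(144 - 60 - 9 - 36)/4) = 4*(-14 - ⅓*¼*39) = 4*(-14 - 13/4) = 4*(-69/4) = -69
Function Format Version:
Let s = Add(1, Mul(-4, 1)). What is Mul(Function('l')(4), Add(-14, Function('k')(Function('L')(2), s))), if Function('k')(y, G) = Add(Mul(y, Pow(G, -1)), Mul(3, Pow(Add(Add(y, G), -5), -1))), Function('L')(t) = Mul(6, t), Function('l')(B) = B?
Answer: -69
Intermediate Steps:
s = -3 (s = Add(1, -4) = -3)
Function('k')(y, G) = Add(Mul(3, Pow(Add(-5, G, y), -1)), Mul(y, Pow(G, -1))) (Function('k')(y, G) = Add(Mul(y, Pow(G, -1)), Mul(3, Pow(Add(Add(G, y), -5), -1))) = Add(Mul(y, Pow(G, -1)), Mul(3, Pow(Add(-5, G, y), -1))) = Add(Mul(3, Pow(Add(-5, G, y), -1)), Mul(y, Pow(G, -1))))
Mul(Function('l')(4), Add(-14, Function('k')(Function('L')(2), s))) = Mul(4, Add(-14, Mul(Pow(-3, -1), Pow(Add(-5, -3, Mul(6, 2)), -1), Add(Pow(Mul(6, 2), 2), Mul(-5, Mul(6, 2)), Mul(3, -3), Mul(-3, Mul(6, 2)))))) = Mul(4, Add(-14, Mul(Rational(-1, 3), Pow(Add(-5, -3, 12), -1), Add(Pow(12, 2), Mul(-5, 12), -9, Mul(-3, 12))))) = Mul(4, Add(-14, Mul(Rational(-1, 3), Pow(4, -1), Add(144, -60, -9, -36)))) = Mul(4, Add(-14, Mul(Rational(-1, 3), Rational(1, 4), 39))) = Mul(4, Add(-14, Rational(-13, 4))) = Mul(4, Rational(-69, 4)) = -69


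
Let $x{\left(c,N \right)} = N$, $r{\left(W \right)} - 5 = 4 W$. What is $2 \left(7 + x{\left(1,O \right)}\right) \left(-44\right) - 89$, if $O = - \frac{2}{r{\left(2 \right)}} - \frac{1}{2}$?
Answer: $- \frac{8417}{13} \approx -647.46$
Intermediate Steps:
$r{\left(W \right)} = 5 + 4 W$
$O = - \frac{17}{26}$ ($O = - \frac{2}{5 + 4 \cdot 2} - \frac{1}{2} = - \frac{2}{5 + 8} - \frac{1}{2} = - \frac{2}{13} - \frac{1}{2} = - \frac{17}{26} \approx -0.65385$)
$2 \left(7 + x{\left(1,O \right)}\right) \left(-44\right) - 89 = 2 \left(7 - \frac{17}{26}\right) \left(-44\right) - 89 = 2 \cdot \frac{165}{26} \left(-44\right) - 89 = \frac{165}{13} \left(-44\right) - 89 = - \frac{7260}{13} - 89 = - \frac{8417}{13}$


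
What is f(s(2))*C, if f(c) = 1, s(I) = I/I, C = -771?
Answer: -771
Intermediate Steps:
s(I) = 1
f(s(2))*C = 1*(-771) = -771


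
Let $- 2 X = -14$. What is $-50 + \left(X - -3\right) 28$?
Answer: $230$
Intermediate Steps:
$X = 7$ ($X = \left(- \frac{1}{2}\right) \left(-14\right) = 7$)
$-50 + \left(X - -3\right) 28 = -50 + \left(7 - -3\right) 28 = -50 + \left(7 + 3\right) 28 = -50 + 10 \cdot 28 = -50 + 280 = 230$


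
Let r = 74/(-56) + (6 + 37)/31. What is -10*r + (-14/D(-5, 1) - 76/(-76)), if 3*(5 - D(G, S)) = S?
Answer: -1153/434 ≈ -2.6567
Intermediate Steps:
D(G, S) = 5 - S/3
r = 57/868 (r = 74*(-1/56) + 43*(1/31) = -37/28 + 43/31 = 57/868 ≈ 0.065668)
-10*r + (-14/D(-5, 1) - 76/(-76)) = -10*57/868 + (-14/(5 - ⅓*1) - 76/(-76)) = -285/434 + (-14/(5 - ⅓) - 76*(-1/76)) = -285/434 + (-14/14/3 + 1) = -285/434 + (-14*3/14 + 1) = -285/434 + (-3 + 1) = -285/434 - 2 = -1153/434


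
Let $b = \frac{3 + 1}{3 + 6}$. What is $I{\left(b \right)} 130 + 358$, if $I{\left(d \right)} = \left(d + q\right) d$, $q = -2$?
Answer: $\frac{21718}{81} \approx 268.12$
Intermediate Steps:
$b = \frac{4}{9} \approx 0.44444$
$I{\left(d \right)} = d \left(-2 + d\right)$ ($I{\left(d \right)} = \left(d - 2\right) d = \left(-2 + d\right) d = d \left(-2 + d\right)$)
$I{\left(b \right)} 130 + 358 = \frac{4 \left(-2 + \frac{4}{9}\right)}{9} \cdot 130 + 358 = \frac{4}{9} \left(- \frac{14}{9}\right) 130 + 358 = \left(- \frac{56}{81}\right) 130 + 358 = - \frac{7280}{81} + 358 = \frac{21718}{81}$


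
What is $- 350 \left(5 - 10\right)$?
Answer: $1750$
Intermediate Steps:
$- 350 \left(5 - 10\right) = - 350 \left(-5\right) = \left(-1\right) \left(-1750\right) = 1750$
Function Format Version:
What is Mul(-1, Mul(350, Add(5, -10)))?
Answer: 1750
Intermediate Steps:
Mul(-1, Mul(350, Add(5, -10))) = Mul(-1, Mul(350, -5)) = Mul(-1, -1750) = 1750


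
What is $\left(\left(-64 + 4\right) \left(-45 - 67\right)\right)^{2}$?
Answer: $45158400$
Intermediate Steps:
$\left(\left(-64 + 4\right) \left(-45 - 67\right)\right)^{2} = \left(\left(-60\right) \left(-112\right)\right)^{2} = 6720^{2} = 45158400$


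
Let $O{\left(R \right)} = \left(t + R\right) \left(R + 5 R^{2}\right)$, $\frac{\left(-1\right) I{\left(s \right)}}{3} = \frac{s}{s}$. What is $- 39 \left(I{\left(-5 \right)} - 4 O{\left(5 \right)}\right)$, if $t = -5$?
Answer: $117$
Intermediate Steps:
$I{\left(s \right)} = -3$ ($I{\left(s \right)} = - 3 \frac{s}{s} = \left(-3\right) 1 = -3$)
$O{\left(R \right)} = \left(-5 + R\right) \left(R + 5 R^{2}\right)$
$- 39 \left(I{\left(-5 \right)} - 4 O{\left(5 \right)}\right) = - 39 \left(-3 - 4 \cdot 5 \left(-5 - 120 + 5 \cdot 5^{2}\right)\right) = - 39 \left(-3 - 4 \cdot 5 \left(-5 - 120 + 5 \cdot 25\right)\right) = - 39 \left(-3 - 4 \cdot 5 \left(-5 - 120 + 125\right)\right) = - 39 \left(-3 - 4 \cdot 5 \cdot 0\right) = - 39 \left(-3 - 0\right) = - 39 \left(-3 + 0\right) = \left(-39\right) \left(-3\right) = 117$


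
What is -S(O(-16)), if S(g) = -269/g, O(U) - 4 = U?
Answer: -269/12 ≈ -22.417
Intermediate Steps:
O(U) = 4 + U
-S(O(-16)) = -(-269)/(4 - 16) = -(-269)/(-12) = -(-269)*(-1)/12 = -1*269/12 = -269/12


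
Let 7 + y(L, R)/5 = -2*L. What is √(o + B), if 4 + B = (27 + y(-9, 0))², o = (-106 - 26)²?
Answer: 4*√1509 ≈ 155.38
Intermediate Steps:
o = 17424 (o = (-132)² = 17424)
y(L, R) = -35 - 10*L (y(L, R) = -35 + 5*(-2*L) = -35 - 10*L)
B = 6720 (B = -4 + (27 + (-35 - 10*(-9)))² = -4 + (27 + (-35 + 90))² = -4 + (27 + 55)² = -4 + 82² = -4 + 6724 = 6720)
√(o + B) = √(17424 + 6720) = √24144 = 4*√1509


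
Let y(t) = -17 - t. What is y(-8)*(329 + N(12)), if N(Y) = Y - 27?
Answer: -2826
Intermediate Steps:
N(Y) = -27 + Y
y(-8)*(329 + N(12)) = (-17 - 1*(-8))*(329 + (-27 + 12)) = (-17 + 8)*(329 - 15) = -9*314 = -2826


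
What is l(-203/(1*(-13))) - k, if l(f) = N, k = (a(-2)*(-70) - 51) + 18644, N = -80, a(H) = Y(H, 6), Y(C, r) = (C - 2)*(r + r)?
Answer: -22033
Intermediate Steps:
Y(C, r) = 2*r*(-2 + C) (Y(C, r) = (-2 + C)*(2*r) = 2*r*(-2 + C))
a(H) = -24 + 12*H (a(H) = 2*6*(-2 + H) = -24 + 12*H)
k = 21953 (k = ((-24 + 12*(-2))*(-70) - 51) + 18644 = ((-24 - 24)*(-70) - 51) + 18644 = (-48*(-70) - 51) + 18644 = (3360 - 51) + 18644 = 3309 + 18644 = 21953)
l(f) = -80
l(-203/(1*(-13))) - k = -80 - 1*21953 = -80 - 21953 = -22033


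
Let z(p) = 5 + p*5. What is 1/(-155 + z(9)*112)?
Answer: 1/5445 ≈ 0.00018365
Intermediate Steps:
z(p) = 5 + 5*p
1/(-155 + z(9)*112) = 1/(-155 + (5 + 5*9)*112) = 1/(-155 + (5 + 45)*112) = 1/(-155 + 50*112) = 1/(-155 + 5600) = 1/5445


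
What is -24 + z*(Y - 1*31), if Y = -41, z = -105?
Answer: 7536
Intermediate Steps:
-24 + z*(Y - 1*31) = -24 - 105*(-41 - 1*31) = -24 - 105*(-41 - 31) = -24 - 105*(-72) = -24 + 7560 = 7536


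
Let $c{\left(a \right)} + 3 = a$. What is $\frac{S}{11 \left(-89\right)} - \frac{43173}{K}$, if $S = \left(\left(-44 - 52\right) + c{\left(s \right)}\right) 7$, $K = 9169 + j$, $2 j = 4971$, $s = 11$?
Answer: $- \frac{490730}{159577} \approx -3.0752$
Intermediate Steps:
$j = \frac{4971}{2}$ ($j = \frac{1}{2} \cdot 4971 = \frac{4971}{2} \approx 2485.5$)
$c{\left(a \right)} = -3 + a$
$K = \frac{23309}{2}$ ($K = 9169 + \frac{4971}{2} = \frac{23309}{2} \approx 11655.0$)
$S = -616$ ($S = \left(\left(-44 - 52\right) + \left(-3 + 11\right)\right) 7 = \left(-96 + 8\right) 7 = \left(-88\right) 7 = -616$)
$\frac{S}{11 \left(-89\right)} - \frac{43173}{K} = - \frac{616}{11 \left(-89\right)} - \frac{43173}{\frac{23309}{2}} = - \frac{616}{-979} - \frac{6642}{1793} = \left(-616\right) \left(- \frac{1}{979}\right) - \frac{6642}{1793} = \frac{56}{89} - \frac{6642}{1793} = - \frac{490730}{159577}$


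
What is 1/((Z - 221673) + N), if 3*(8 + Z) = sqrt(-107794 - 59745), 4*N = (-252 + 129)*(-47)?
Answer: -31713948/6984547803865 - 48*I*sqrt(167539)/6984547803865 ≈ -4.5406e-6 - 2.8129e-9*I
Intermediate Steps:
N = 5781/4 (N = ((-252 + 129)*(-47))/4 = (-123*(-47))/4 = (1/4)*5781 = 5781/4 ≈ 1445.3)
Z = -8 + I*sqrt(167539)/3 (Z = -8 + sqrt(-107794 - 59745)/3 = -8 + sqrt(-167539)/3 = -8 + (I*sqrt(167539))/3 = -8 + I*sqrt(167539)/3 ≈ -8.0 + 136.44*I)
1/((Z - 221673) + N) = 1/(((-8 + I*sqrt(167539)/3) - 221673) + 5781/4) = 1/((-221681 + I*sqrt(167539)/3) + 5781/4) = 1/(-880943/4 + I*sqrt(167539)/3)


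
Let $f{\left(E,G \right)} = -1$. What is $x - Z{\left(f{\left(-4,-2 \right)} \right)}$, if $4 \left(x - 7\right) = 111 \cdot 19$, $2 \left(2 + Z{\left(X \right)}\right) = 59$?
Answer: $\frac{2027}{4} \approx 506.75$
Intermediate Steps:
$Z{\left(X \right)} = \frac{55}{2}$ ($Z{\left(X \right)} = -2 + \frac{1}{2} \cdot 59 = -2 + \frac{59}{2} = \frac{55}{2}$)
$x = \frac{2137}{4}$ ($x = 7 + \frac{111 \cdot 19}{4} = 7 + \frac{1}{4} \cdot 2109 = 7 + \frac{2109}{4} = \frac{2137}{4} \approx 534.25$)
$x - Z{\left(f{\left(-4,-2 \right)} \right)} = \frac{2137}{4} - \frac{55}{2} = \frac{2027}{4}$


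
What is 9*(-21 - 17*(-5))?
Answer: 576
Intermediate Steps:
9*(-21 - 17*(-5)) = 9*(-21 + 85) = 9*64 = 576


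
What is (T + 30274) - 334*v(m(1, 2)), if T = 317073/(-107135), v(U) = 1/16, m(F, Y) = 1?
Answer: 25926811791/857080 ≈ 30250.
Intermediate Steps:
v(U) = 1/16
T = -317073/107135 (T = 317073*(-1/107135) = -317073/107135 ≈ -2.9596)
(T + 30274) - 334*v(m(1, 2)) = (-317073/107135 + 30274) - 334*1/16 = 3243087917/107135 - 167/8 = 25926811791/857080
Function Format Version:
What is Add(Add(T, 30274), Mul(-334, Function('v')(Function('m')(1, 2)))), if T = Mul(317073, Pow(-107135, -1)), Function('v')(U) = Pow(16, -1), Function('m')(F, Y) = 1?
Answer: Rational(25926811791, 857080) ≈ 30250.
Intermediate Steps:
Function('v')(U) = Rational(1, 16)
T = Rational(-317073, 107135) (T = Mul(317073, Rational(-1, 107135)) = Rational(-317073, 107135) ≈ -2.9596)
Add(Add(T, 30274), Mul(-334, Function('v')(Function('m')(1, 2)))) = Add(Add(Rational(-317073, 107135), 30274), Mul(-334, Rational(1, 16))) = Add(Rational(3243087917, 107135), Rational(-167, 8)) = Rational(25926811791, 857080)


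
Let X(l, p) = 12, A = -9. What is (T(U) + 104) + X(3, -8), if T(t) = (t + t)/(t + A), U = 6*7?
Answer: 1304/11 ≈ 118.55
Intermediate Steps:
U = 42
T(t) = 2*t/(-9 + t) (T(t) = (t + t)/(t - 9) = (2*t)/(-9 + t) = 2*t/(-9 + t))
(T(U) + 104) + X(3, -8) = (2*42/(-9 + 42) + 104) + 12 = (2*42/33 + 104) + 12 = (2*42*(1/33) + 104) + 12 = (28/11 + 104) + 12 = 1172/11 + 12 = 1304/11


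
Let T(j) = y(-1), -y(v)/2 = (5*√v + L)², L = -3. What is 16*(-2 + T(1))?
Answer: 480 + 960*I ≈ 480.0 + 960.0*I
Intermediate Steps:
y(v) = -2*(-3 + 5*√v)² (y(v) = -2*(5*√v - 3)² = -2*(-3 + 5*√v)²)
T(j) = 32 + 60*I (T(j) = -18 - 50*(-1) + 60*√(-1) = -18 + 50 + 60*I = 32 + 60*I)
16*(-2 + T(1)) = 16*(-2 + (32 + 60*I)) = 16*(30 + 60*I) = 480 + 960*I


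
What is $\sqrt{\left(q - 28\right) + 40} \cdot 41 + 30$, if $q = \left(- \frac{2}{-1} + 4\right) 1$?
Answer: $30 + 123 \sqrt{2} \approx 203.95$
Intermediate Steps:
$q = 6$ ($q = \left(\left(-2\right) \left(-1\right) + 4\right) 1 = \left(2 + 4\right) 1 = 6 \cdot 1 = 6$)
$\sqrt{\left(q - 28\right) + 40} \cdot 41 + 30 = \sqrt{\left(6 - 28\right) + 40} \cdot 41 + 30 = \sqrt{-22 + 40} \cdot 41 + 30 = \sqrt{18} \cdot 41 + 30 = 3 \sqrt{2} \cdot 41 + 30 = 123 \sqrt{2} + 30 = 30 + 123 \sqrt{2}$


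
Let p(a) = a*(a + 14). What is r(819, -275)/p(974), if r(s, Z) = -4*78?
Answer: -3/9253 ≈ -0.00032422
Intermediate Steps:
r(s, Z) = -312
p(a) = a*(14 + a)
r(819, -275)/p(974) = -312*1/(974*(14 + 974)) = -312/(974*988) = -312/962312 = -312*1/962312 = -3/9253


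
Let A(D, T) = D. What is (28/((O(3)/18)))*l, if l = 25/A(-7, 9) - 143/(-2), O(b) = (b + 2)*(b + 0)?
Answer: 11412/5 ≈ 2282.4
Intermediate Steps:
O(b) = b*(2 + b) (O(b) = (2 + b)*b = b*(2 + b))
l = 951/14 (l = 25/(-7) - 143/(-2) = 25*(-⅐) - 143*(-½) = -25/7 + 143/2 = 951/14 ≈ 67.929)
(28/((O(3)/18)))*l = (28/(((3*(2 + 3))/18)))*(951/14) = (28/(((3*5)*(1/18))))*(951/14) = (28/((15*(1/18))))*(951/14) = (28/(⅚))*(951/14) = (28*(6/5))*(951/14) = (168/5)*(951/14) = 11412/5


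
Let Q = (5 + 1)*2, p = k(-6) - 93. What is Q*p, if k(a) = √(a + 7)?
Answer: -1104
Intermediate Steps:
k(a) = √(7 + a)
p = -92 (p = √(7 - 6) - 93 = √1 - 93 = 1 - 93 = -92)
Q = 12 (Q = 6*2 = 12)
Q*p = 12*(-92) = -1104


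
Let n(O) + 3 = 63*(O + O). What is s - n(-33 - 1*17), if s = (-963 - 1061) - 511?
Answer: 3768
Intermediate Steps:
n(O) = -3 + 126*O (n(O) = -3 + 63*(O + O) = -3 + 63*(2*O) = -3 + 126*O)
s = -2535 (s = -2024 - 511 = -2535)
s - n(-33 - 1*17) = -2535 - (-3 + 126*(-33 - 1*17)) = -2535 - (-3 + 126*(-33 - 17)) = -2535 - (-3 + 126*(-50)) = -2535 - (-3 - 6300) = -2535 - 1*(-6303) = -2535 + 6303 = 3768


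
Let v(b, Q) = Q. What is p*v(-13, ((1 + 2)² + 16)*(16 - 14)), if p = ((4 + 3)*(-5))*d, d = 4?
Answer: -7000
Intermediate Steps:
p = -140 (p = ((4 + 3)*(-5))*4 = (7*(-5))*4 = -35*4 = -140)
p*v(-13, ((1 + 2)² + 16)*(16 - 14)) = -140*((1 + 2)² + 16)*(16 - 14) = -140*(3² + 16)*2 = -140*(9 + 16)*2 = -3500*2 = -140*50 = -7000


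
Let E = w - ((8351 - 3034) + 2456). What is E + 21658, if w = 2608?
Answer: 16493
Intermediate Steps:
E = -5165 (E = 2608 - ((8351 - 3034) + 2456) = 2608 - (5317 + 2456) = 2608 - 1*7773 = 2608 - 7773 = -5165)
E + 21658 = -5165 + 21658 = 16493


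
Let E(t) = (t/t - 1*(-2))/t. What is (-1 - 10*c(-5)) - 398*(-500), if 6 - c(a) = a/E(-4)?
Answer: 597017/3 ≈ 1.9901e+5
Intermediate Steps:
E(t) = 3/t (E(t) = (1 + 2)/t = 3/t)
c(a) = 6 + 4*a/3 (c(a) = 6 - a/(3/(-4)) = 6 - a/(3*(-¼)) = 6 - a/(-¾) = 6 - a*(-4)/3 = 6 - (-4)*a/3 = 6 + 4*a/3)
(-1 - 10*c(-5)) - 398*(-500) = (-1 - 10*(6 + (4/3)*(-5))) - 398*(-500) = (-1 - 10*(6 - 20/3)) + 199000 = (-1 - 10*(-⅔)) + 199000 = (-1 + 20/3) + 199000 = 17/3 + 199000 = 597017/3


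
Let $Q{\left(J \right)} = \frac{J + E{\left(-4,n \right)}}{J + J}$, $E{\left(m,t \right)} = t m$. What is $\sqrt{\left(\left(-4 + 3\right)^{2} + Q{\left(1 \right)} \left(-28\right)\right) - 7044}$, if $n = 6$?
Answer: $i \sqrt{6721} \approx 81.982 i$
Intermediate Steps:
$E{\left(m,t \right)} = m t$
$Q{\left(J \right)} = \frac{-24 + J}{2 J}$ ($Q{\left(J \right)} = \frac{J - 24}{J + J} = \frac{J - 24}{2 J} = \left(-24 + J\right) \frac{1}{2 J} = \frac{-24 + J}{2 J}$)
$\sqrt{\left(\left(-4 + 3\right)^{2} + Q{\left(1 \right)} \left(-28\right)\right) - 7044} = \sqrt{\left(\left(-4 + 3\right)^{2} + \frac{-24 + 1}{2 \cdot 1} \left(-28\right)\right) - 7044} = \sqrt{\left(\left(-1\right)^{2} + \frac{1}{2} \cdot 1 \left(-23\right) \left(-28\right)\right) - 7044} = \sqrt{\left(1 - -322\right) - 7044} = \sqrt{\left(1 + 322\right) - 7044} = \sqrt{323 - 7044} = \sqrt{-6721} = i \sqrt{6721}$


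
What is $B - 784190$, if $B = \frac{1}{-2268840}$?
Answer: $- \frac{1779201639601}{2268840} \approx -7.8419 \cdot 10^{5}$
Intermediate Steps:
$B = - \frac{1}{2268840} \approx -4.4075 \cdot 10^{-7}$
$B - 784190 = - \frac{1}{2268840} - 784190 = - \frac{1779201639601}{2268840}$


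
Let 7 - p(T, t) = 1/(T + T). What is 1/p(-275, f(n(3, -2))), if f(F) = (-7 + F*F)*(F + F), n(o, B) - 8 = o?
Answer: 550/3851 ≈ 0.14282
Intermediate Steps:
n(o, B) = 8 + o
f(F) = 2*F*(-7 + F**2) (f(F) = (-7 + F**2)*(2*F) = 2*F*(-7 + F**2))
p(T, t) = 7 - 1/(2*T) (p(T, t) = 7 - 1/(T + T) = 7 - 1/(2*T))
1/p(-275, f(n(3, -2))) = 1/(7 - 1/2/(-275)) = 1/(7 - 1/2*(-1/275)) = 1/(7 + 1/550) = 1/(3851/550) = 550/3851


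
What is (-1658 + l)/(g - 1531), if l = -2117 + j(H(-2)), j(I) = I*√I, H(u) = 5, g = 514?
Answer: 3775/1017 - 5*√5/1017 ≈ 3.7009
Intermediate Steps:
j(I) = I^(3/2)
l = -2117 + 5*√5 (l = -2117 + 5^(3/2) = -2117 + 5*√5 ≈ -2105.8)
(-1658 + l)/(g - 1531) = (-1658 + (-2117 + 5*√5))/(514 - 1531) = (-3775 + 5*√5)/(-1017) = (-3775 + 5*√5)*(-1/1017) = 3775/1017 - 5*√5/1017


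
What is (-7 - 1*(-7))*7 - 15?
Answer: -15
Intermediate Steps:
(-7 - 1*(-7))*7 - 15 = (-7 + 7)*7 - 15 = 0*7 - 15 = 0 - 15 = -15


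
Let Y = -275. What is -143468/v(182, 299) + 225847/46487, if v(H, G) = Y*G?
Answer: 1941512807/294030275 ≈ 6.6031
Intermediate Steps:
v(H, G) = -275*G
-143468/v(182, 299) + 225847/46487 = -143468/((-275*299)) + 225847/46487 = -143468/(-82225) + 225847*(1/46487) = -143468*(-1/82225) + 225847/46487 = 11036/6325 + 225847/46487 = 1941512807/294030275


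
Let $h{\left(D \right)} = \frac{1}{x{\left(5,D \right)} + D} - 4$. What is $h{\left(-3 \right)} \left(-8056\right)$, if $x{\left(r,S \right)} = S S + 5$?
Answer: $\frac{346408}{11} \approx 31492.0$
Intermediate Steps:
$x{\left(r,S \right)} = 5 + S^{2}$ ($x{\left(r,S \right)} = S^{2} + 5 = 5 + S^{2}$)
$h{\left(D \right)} = -4 + \frac{1}{5 + D + D^{2}}$ ($h{\left(D \right)} = \frac{1}{\left(5 + D^{2}\right) + D} - 4 = \frac{1}{5 + D + D^{2}} - 4 = -4 + \frac{1}{5 + D + D^{2}}$)
$h{\left(-3 \right)} \left(-8056\right) = \frac{-19 - -12 - 4 \left(-3\right)^{2}}{5 - 3 + \left(-3\right)^{2}} \left(-8056\right) = \frac{-19 + 12 - 36}{5 - 3 + 9} \left(-8056\right) = \frac{-19 + 12 - 36}{11} \left(-8056\right) = \frac{1}{11} \left(-43\right) \left(-8056\right) = \left(- \frac{43}{11}\right) \left(-8056\right) = \frac{346408}{11}$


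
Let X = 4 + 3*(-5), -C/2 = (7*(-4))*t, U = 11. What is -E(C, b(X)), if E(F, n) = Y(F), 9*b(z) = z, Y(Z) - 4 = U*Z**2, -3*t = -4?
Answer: -551972/9 ≈ -61330.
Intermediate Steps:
t = 4/3 (t = -1/3*(-4) = 4/3 ≈ 1.3333)
C = 224/3 (C = -2*7*(-4)*4/3 = -(-56)*4/3 = -2*(-112/3) = 224/3 ≈ 74.667)
Y(Z) = 4 + 11*Z**2
X = -11 (X = 4 - 15 = -11)
b(z) = z/9
E(F, n) = 4 + 11*F**2
-E(C, b(X)) = -(4 + 11*(224/3)**2) = -(4 + 11*(50176/9)) = -(4 + 551936/9) = -1*551972/9 = -551972/9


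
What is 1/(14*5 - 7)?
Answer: 1/63 ≈ 0.015873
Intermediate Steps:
1/(14*5 - 7) = 1/(70 - 7) = 1/63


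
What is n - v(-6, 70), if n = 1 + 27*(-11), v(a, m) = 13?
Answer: -309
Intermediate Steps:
n = -296 (n = 1 - 297 = -296)
n - v(-6, 70) = -296 - 1*13 = -296 - 13 = -309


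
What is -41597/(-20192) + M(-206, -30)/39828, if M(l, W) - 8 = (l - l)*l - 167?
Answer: 137792899/67017248 ≈ 2.0561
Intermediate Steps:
M(l, W) = -159 (M(l, W) = 8 + ((l - l)*l - 167) = 8 + (0*l - 167) = 8 + (0 - 167) = 8 - 167 = -159)
-41597/(-20192) + M(-206, -30)/39828 = -41597/(-20192) - 159/39828 = -41597*(-1/20192) - 159*1/39828 = 41597/20192 - 53/13276 = 137792899/67017248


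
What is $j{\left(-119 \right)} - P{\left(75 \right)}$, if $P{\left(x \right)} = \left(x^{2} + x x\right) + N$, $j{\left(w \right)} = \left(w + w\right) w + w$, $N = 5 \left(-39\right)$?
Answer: $17148$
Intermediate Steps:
$N = -195$
$j{\left(w \right)} = w + 2 w^{2}$ ($j{\left(w \right)} = 2 w w + w = 2 w^{2} + w = w + 2 w^{2}$)
$P{\left(x \right)} = -195 + 2 x^{2}$ ($P{\left(x \right)} = \left(x^{2} + x x\right) - 195 = \left(x^{2} + x^{2}\right) - 195 = 2 x^{2} - 195 = -195 + 2 x^{2}$)
$j{\left(-119 \right)} - P{\left(75 \right)} = - 119 \left(1 + 2 \left(-119\right)\right) - \left(-195 + 2 \cdot 75^{2}\right) = - 119 \left(1 - 238\right) - \left(-195 + 2 \cdot 5625\right) = \left(-119\right) \left(-237\right) - \left(-195 + 11250\right) = 28203 - 11055 = 17148$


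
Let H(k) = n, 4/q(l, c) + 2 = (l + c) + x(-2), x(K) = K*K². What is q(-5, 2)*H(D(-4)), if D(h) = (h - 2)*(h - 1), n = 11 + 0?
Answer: -44/13 ≈ -3.3846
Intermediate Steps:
n = 11
D(h) = (-1 + h)*(-2 + h) (D(h) = (-2 + h)*(-1 + h) = (-1 + h)*(-2 + h))
x(K) = K³
q(l, c) = 4/(-10 + c + l) (q(l, c) = 4/(-2 + ((l + c) + (-2)³)) = 4/(-2 + ((c + l) - 8)) = 4/(-2 + (-8 + c + l)) = 4/(-10 + c + l))
H(k) = 11
q(-5, 2)*H(D(-4)) = (4/(-10 + 2 - 5))*11 = (4/(-13))*11 = (4*(-1/13))*11 = -4/13*11 = -44/13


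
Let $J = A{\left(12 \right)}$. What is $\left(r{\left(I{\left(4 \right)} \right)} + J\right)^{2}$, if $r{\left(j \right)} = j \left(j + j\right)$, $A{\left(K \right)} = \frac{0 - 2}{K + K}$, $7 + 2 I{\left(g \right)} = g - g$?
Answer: $\frac{85849}{144} \approx 596.17$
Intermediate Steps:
$I{\left(g \right)} = - \frac{7}{2}$ ($I{\left(g \right)} = - \frac{7}{2} + \frac{g - g}{2} = - \frac{7}{2} + \frac{1}{2} \cdot 0 = - \frac{7}{2} + 0 = - \frac{7}{2}$)
$A{\left(K \right)} = - \frac{1}{K}$ ($A{\left(K \right)} = - \frac{2}{2 K} = - 2 \frac{1}{2 K} = - \frac{1}{K}$)
$J = - \frac{1}{12} \approx -0.083333$
$r{\left(j \right)} = 2 j^{2}$ ($r{\left(j \right)} = j 2 j = 2 j^{2}$)
$\left(r{\left(I{\left(4 \right)} \right)} + J\right)^{2} = \left(2 \left(- \frac{7}{2}\right)^{2} - \frac{1}{12}\right)^{2} = \left(2 \cdot \frac{49}{4} - \frac{1}{12}\right)^{2} = \left(\frac{49}{2} - \frac{1}{12}\right)^{2} = \left(\frac{293}{12}\right)^{2} = \frac{85849}{144}$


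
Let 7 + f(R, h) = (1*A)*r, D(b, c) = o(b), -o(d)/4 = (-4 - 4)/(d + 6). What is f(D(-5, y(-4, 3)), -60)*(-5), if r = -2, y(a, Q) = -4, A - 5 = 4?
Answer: 125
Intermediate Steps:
A = 9 (A = 5 + 4 = 9)
o(d) = 32/(6 + d) (o(d) = -4*(-4 - 4)/(d + 6) = -(-32)/(6 + d) = 32/(6 + d))
D(b, c) = 32/(6 + b)
f(R, h) = -25 (f(R, h) = -7 + (1*9)*(-2) = -7 + 9*(-2) = -7 - 18 = -25)
f(D(-5, y(-4, 3)), -60)*(-5) = -25*(-5) = 125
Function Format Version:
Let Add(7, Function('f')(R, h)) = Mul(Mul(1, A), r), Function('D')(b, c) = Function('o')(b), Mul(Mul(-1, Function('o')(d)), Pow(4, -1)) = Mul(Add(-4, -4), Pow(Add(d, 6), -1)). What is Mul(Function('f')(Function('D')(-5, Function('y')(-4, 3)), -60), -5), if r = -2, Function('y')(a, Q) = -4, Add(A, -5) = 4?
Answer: 125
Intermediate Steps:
A = 9 (A = Add(5, 4) = 9)
Function('o')(d) = Mul(32, Pow(Add(6, d), -1)) (Function('o')(d) = Mul(-4, Mul(Add(-4, -4), Pow(Add(d, 6), -1))) = Mul(-4, Mul(-8, Pow(Add(6, d), -1))) = Mul(32, Pow(Add(6, d), -1)))
Function('D')(b, c) = Mul(32, Pow(Add(6, b), -1))
Function('f')(R, h) = -25 (Function('f')(R, h) = Add(-7, Mul(Mul(1, 9), -2)) = Add(-7, Mul(9, -2)) = Add(-7, -18) = -25)
Mul(Function('f')(Function('D')(-5, Function('y')(-4, 3)), -60), -5) = Mul(-25, -5) = 125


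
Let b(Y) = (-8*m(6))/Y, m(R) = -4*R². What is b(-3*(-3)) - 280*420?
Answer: -117472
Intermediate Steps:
b(Y) = 1152/Y (b(Y) = (-(-32)*6²)/Y = (-(-32)*36)/Y = (-8*(-144))/Y = 1152/Y)
b(-3*(-3)) - 280*420 = 1152/((-3*(-3))) - 280*420 = 1152/9 - 117600 = 1152*(⅑) - 117600 = 128 - 117600 = -117472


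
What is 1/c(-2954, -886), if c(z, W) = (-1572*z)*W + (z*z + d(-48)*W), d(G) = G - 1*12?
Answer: -1/4105528292 ≈ -2.4357e-10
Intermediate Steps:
d(G) = -12 + G (d(G) = G - 12 = -12 + G)
c(z, W) = z² - 60*W - 1572*W*z (c(z, W) = (-1572*z)*W + (z*z + (-12 - 48)*W) = -1572*W*z + (z² - 60*W) = z² - 60*W - 1572*W*z)
1/c(-2954, -886) = 1/((-2954)² - 60*(-886) - 1572*(-886)*(-2954)) = 1/(8726116 + 53160 - 4114307568) = 1/(-4105528292) = -1/4105528292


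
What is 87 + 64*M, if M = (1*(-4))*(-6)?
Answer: 1623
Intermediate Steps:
M = 24 (M = -4*(-6) = 24)
87 + 64*M = 87 + 64*24 = 87 + 1536 = 1623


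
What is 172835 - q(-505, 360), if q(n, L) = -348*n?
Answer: -2905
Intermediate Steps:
172835 - q(-505, 360) = 172835 - (-348)*(-505) = 172835 - 1*175740 = 172835 - 175740 = -2905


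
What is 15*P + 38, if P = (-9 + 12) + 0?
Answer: 83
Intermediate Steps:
P = 3 (P = 3 + 0 = 3)
15*P + 38 = 15*3 + 38 = 45 + 38 = 83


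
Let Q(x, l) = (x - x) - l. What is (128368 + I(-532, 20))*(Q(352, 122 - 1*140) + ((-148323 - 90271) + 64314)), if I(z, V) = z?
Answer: -22276957032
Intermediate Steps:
Q(x, l) = -l (Q(x, l) = 0 - l = -l)
(128368 + I(-532, 20))*(Q(352, 122 - 1*140) + ((-148323 - 90271) + 64314)) = (128368 - 532)*(-(122 - 1*140) + ((-148323 - 90271) + 64314)) = 127836*(-(122 - 140) + (-238594 + 64314)) = 127836*(-1*(-18) - 174280) = 127836*(18 - 174280) = 127836*(-174262) = -22276957032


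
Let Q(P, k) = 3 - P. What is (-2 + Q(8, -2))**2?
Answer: 49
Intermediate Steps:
(-2 + Q(8, -2))**2 = (-2 + (3 - 1*8))**2 = (-2 + (3 - 8))**2 = (-2 - 5)**2 = (-7)**2 = 49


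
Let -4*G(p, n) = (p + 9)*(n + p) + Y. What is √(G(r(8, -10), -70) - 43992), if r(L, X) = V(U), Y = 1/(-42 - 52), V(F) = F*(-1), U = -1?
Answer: I*√1548756314/188 ≈ 209.33*I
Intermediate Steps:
V(F) = -F
Y = -1/94 (Y = 1/(-94) = -1/94 ≈ -0.010638)
r(L, X) = 1 (r(L, X) = -1*(-1) = 1)
G(p, n) = 1/376 - (9 + p)*(n + p)/4 (G(p, n) = -((p + 9)*(n + p) - 1/94)/4 = -((9 + p)*(n + p) - 1/94)/4 = -(-1/94 + (9 + p)*(n + p))/4 = 1/376 - (9 + p)*(n + p)/4)
√(G(r(8, -10), -70) - 43992) = √((1/376 - 9/4*(-70) - 9/4*1 - ¼*1² - ¼*(-70)*1) - 43992) = √((1/376 + 315/2 - 9/4 - ¼*1 + 35/2) - 43992) = √((1/376 + 315/2 - 9/4 - ¼ + 35/2) - 43992) = √(64861/376 - 43992) = √(-16476131/376) = I*√1548756314/188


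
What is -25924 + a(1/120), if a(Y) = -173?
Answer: -26097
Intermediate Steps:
-25924 + a(1/120) = -25924 - 173 = -26097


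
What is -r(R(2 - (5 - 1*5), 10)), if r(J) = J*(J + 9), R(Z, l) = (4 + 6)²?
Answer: -10900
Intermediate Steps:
R(Z, l) = 100 (R(Z, l) = 10² = 100)
r(J) = J*(9 + J)
-r(R(2 - (5 - 1*5), 10)) = -100*(9 + 100) = -100*109 = -1*10900 = -10900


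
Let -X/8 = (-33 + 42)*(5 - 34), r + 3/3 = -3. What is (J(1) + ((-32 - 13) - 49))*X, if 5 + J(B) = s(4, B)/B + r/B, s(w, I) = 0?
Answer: -215064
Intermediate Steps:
r = -4 (r = -1 - 3 = -4)
X = 2088 (X = -8*(-33 + 42)*(5 - 34) = -72*(-29) = -8*(-261) = 2088)
J(B) = -5 - 4/B (J(B) = -5 + (0/B - 4/B) = -5 + (0 - 4/B) = -5 - 4/B)
(J(1) + ((-32 - 13) - 49))*X = ((-5 - 4/1) + ((-32 - 13) - 49))*2088 = ((-5 - 4*1) + (-45 - 49))*2088 = ((-5 - 4) - 94)*2088 = (-9 - 94)*2088 = -103*2088 = -215064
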